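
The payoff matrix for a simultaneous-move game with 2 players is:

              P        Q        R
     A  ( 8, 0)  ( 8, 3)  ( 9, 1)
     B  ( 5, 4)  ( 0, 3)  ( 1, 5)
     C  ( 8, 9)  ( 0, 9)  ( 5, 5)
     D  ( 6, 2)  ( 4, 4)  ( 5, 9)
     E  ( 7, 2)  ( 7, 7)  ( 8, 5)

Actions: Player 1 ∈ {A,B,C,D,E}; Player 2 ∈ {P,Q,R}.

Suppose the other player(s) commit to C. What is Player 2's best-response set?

P2 best: {P,Q}

u_2(P vs C) = 9
u_2(Q vs C) = 9
u_2(R vs C) = 5
max payoff 9 at {P,Q}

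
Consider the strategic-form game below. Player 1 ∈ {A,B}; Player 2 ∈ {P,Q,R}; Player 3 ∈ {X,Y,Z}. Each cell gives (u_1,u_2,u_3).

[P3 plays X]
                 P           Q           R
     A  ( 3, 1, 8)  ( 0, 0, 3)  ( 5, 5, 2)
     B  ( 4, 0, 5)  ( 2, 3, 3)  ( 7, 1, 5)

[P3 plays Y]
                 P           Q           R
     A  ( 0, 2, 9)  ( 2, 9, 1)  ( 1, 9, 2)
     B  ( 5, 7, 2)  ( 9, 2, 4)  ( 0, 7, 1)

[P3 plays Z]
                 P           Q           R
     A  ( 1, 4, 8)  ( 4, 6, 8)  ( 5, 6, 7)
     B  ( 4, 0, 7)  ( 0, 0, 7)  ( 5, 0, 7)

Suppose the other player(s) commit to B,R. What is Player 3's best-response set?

u_3(X vs B,R) = 5
u_3(Y vs B,R) = 1
u_3(Z vs B,R) = 7
max payoff 7 at {Z}

argmax u_3 = {Z}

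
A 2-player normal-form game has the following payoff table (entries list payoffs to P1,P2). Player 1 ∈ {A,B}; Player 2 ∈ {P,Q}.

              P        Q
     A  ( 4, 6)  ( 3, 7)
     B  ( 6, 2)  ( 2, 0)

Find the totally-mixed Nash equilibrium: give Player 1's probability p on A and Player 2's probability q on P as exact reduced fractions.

P1 indiff ⇒ q·4+(1-q)·3 = q·6+(1-q)·2 ⇒ q(-2) = (1-q)(-1) ⇒ q = 1/3
P2 indiff ⇒ p·6+(1-p)·2 = p·7+(1-p)·0 ⇒ p(-1) = (1-p)(-2) ⇒ p = 2/3

P1 mixes 2/3 on A; P2 mixes 1/3 on P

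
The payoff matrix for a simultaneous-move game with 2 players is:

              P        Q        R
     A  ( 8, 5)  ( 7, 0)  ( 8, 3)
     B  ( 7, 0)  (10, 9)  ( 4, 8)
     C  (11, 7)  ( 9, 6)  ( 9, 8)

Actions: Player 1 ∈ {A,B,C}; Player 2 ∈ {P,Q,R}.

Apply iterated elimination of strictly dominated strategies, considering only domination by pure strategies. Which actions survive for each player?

Survivors P1:{B,C} P2:{Q,R}

P1 drop A (C beats it: P:11>8 Q:9>7 R:9>8)
P2 drop P (R beats it: B:8>0 C:8>7)
P1→{B,C} P2→{Q,R}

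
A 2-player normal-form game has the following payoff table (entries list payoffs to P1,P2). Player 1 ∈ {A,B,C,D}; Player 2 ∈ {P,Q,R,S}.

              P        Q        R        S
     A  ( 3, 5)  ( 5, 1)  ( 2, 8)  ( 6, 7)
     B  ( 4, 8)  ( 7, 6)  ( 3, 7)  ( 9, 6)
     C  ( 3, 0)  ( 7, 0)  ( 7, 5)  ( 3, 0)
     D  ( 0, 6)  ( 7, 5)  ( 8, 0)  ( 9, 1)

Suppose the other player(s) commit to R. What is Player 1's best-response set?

u_1(A vs R) = 2
u_1(B vs R) = 3
u_1(C vs R) = 7
u_1(D vs R) = 8
max payoff 8 at {D}

BR_1 = {D}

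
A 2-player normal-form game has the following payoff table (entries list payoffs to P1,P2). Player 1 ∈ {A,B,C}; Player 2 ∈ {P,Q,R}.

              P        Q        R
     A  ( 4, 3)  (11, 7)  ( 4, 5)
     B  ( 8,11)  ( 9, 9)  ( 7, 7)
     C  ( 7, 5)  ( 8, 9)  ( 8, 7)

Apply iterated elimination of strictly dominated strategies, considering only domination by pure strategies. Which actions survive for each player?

Remaining: P1:{A,B} P2:{P,Q}

P2 drop R (Q beats it: A:7>5 B:9>7 C:9>7)
P1 drop C (B beats it: P:8>7 Q:9>8)
P1→{A,B} P2→{P,Q}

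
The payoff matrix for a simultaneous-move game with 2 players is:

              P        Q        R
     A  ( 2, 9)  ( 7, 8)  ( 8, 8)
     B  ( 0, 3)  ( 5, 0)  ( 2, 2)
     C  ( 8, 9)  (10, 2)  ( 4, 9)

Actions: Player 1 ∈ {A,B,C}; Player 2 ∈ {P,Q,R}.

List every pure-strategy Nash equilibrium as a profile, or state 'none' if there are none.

(A,P): not NE [P1→C gives 8>2]
(A,Q): not NE [P1→C gives 10>7; P2→P gives 9>8]
(A,R): not NE [P2→P gives 9>8]
(B,P): not NE [P1→C gives 8>0]
(B,Q): not NE [P1→C gives 10>5; P2→P gives 3>0]
(B,R): not NE [P1→A gives 8>2; P2→P gives 3>2]
(C,P): NE
(C,Q): not NE [P2→R gives 9>2]
(C,R): not NE [P1→A gives 8>4]

Nash profiles: (C,P)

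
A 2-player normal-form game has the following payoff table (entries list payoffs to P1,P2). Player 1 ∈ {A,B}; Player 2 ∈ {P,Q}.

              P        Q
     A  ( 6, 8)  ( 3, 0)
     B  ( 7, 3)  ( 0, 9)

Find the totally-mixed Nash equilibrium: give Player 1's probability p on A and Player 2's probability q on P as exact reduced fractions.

P1 mixes 3/7 on A; P2 mixes 3/4 on P

P1 indiff ⇒ q·6+(1-q)·3 = q·7+(1-q)·0 ⇒ q(-1) = (1-q)(-3) ⇒ q = 3/4
P2 indiff ⇒ p·8+(1-p)·3 = p·0+(1-p)·9 ⇒ p(8) = (1-p)(6) ⇒ p = 3/7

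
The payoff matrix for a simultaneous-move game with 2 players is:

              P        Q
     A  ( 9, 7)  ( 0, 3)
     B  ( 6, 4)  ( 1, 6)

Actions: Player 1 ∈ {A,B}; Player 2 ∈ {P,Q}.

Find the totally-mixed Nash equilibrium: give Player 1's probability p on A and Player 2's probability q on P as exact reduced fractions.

(p,q) = (1/3, 1/4)

P1 indiff ⇒ q·9+(1-q)·0 = q·6+(1-q)·1 ⇒ q(3) = (1-q)(1) ⇒ q = 1/4
P2 indiff ⇒ p·7+(1-p)·4 = p·3+(1-p)·6 ⇒ p(4) = (1-p)(2) ⇒ p = 1/3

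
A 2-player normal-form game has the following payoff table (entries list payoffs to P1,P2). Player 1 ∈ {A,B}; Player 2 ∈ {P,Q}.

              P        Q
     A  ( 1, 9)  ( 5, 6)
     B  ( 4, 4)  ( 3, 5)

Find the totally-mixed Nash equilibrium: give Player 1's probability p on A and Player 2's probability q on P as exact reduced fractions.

P1 indiff ⇒ q·1+(1-q)·5 = q·4+(1-q)·3 ⇒ q(-3) = (1-q)(-2) ⇒ q = 2/5
P2 indiff ⇒ p·9+(1-p)·4 = p·6+(1-p)·5 ⇒ p(3) = (1-p)(1) ⇒ p = 1/4

(p,q) = (1/4, 2/5)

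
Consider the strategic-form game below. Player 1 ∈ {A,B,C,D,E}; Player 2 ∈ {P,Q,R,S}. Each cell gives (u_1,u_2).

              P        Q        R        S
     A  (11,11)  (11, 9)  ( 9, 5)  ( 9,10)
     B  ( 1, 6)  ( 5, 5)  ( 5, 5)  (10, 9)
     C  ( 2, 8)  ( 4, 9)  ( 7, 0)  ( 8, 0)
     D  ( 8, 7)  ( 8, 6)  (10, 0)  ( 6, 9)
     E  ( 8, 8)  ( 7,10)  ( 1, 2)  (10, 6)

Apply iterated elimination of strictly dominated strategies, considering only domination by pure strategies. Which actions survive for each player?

Survivors P1:{A,B,E} P2:{P,Q,S}

P1 drop C (A beats it: P:11>2 Q:11>4 R:9>7 S:9>8)
P2 drop R (P beats it: A:11>5 B:6>5 D:7>0 E:8>2)
P1 drop D (A beats it: P:11>8 Q:11>8 S:9>6)
P1→{A,B,E} P2→{P,Q,S}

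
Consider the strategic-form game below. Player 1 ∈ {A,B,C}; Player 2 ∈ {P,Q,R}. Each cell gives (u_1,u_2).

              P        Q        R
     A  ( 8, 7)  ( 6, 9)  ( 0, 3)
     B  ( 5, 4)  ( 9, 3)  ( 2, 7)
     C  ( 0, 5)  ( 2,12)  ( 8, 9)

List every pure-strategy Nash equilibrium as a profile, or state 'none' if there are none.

No pure NE.

(A,P): not NE [P2→Q gives 9>7]
(A,Q): not NE [P1→B gives 9>6]
(A,R): not NE [P1→C gives 8>0; P2→Q gives 9>3]
(B,P): not NE [P1→A gives 8>5; P2→R gives 7>4]
(B,Q): not NE [P2→R gives 7>3]
(B,R): not NE [P1→C gives 8>2]
(C,P): not NE [P1→A gives 8>0; P2→Q gives 12>5]
(C,Q): not NE [P1→B gives 9>2]
(C,R): not NE [P2→Q gives 12>9]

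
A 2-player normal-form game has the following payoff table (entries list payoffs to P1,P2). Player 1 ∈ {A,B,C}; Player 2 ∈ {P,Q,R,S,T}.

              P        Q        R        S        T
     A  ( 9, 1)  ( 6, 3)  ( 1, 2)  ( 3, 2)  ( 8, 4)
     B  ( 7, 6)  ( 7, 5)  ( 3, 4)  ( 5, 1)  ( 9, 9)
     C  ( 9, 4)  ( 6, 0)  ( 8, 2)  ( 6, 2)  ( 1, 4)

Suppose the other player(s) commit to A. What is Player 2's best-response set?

u_2(P vs A) = 1
u_2(Q vs A) = 3
u_2(R vs A) = 2
u_2(S vs A) = 2
u_2(T vs A) = 4
max payoff 4 at {T}

BR_2 = {T}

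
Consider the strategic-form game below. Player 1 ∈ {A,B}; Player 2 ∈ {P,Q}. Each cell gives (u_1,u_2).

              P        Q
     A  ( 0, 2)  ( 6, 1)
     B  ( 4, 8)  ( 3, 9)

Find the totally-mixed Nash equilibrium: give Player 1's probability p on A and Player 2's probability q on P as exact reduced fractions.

P1 indiff ⇒ q·0+(1-q)·6 = q·4+(1-q)·3 ⇒ q(-4) = (1-q)(-3) ⇒ q = 3/7
P2 indiff ⇒ p·2+(1-p)·8 = p·1+(1-p)·9 ⇒ p(1) = (1-p)(1) ⇒ p = 1/2

p=1/2, q=3/7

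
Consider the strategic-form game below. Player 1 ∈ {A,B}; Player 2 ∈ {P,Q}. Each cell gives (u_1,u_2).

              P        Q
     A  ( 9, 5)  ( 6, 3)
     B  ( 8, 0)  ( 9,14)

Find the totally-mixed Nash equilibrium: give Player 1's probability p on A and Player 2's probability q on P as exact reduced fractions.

(p,q) = (7/8, 3/4)

P1 indiff ⇒ q·9+(1-q)·6 = q·8+(1-q)·9 ⇒ q(1) = (1-q)(3) ⇒ q = 3/4
P2 indiff ⇒ p·5+(1-p)·0 = p·3+(1-p)·14 ⇒ p(2) = (1-p)(14) ⇒ p = 7/8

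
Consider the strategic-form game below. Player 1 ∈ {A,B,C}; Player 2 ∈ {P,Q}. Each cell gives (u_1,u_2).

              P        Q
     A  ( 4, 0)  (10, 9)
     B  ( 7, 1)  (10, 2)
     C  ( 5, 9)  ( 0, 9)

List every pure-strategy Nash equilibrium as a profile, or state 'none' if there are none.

(A,P): not NE [P1→B gives 7>4; P2→Q gives 9>0]
(A,Q): NE
(B,P): not NE [P2→Q gives 2>1]
(B,Q): NE
(C,P): not NE [P1→B gives 7>5]
(C,Q): not NE [P1→B gives 10>0]

Nash profiles: (A,Q), (B,Q)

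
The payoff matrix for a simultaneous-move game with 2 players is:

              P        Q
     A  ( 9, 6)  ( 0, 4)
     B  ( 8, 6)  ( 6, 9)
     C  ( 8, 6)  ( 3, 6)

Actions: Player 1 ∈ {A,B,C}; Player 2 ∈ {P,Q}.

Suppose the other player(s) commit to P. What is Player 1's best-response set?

u_1(A vs P) = 9
u_1(B vs P) = 8
u_1(C vs P) = 8
max payoff 9 at {A}

P1 best: {A}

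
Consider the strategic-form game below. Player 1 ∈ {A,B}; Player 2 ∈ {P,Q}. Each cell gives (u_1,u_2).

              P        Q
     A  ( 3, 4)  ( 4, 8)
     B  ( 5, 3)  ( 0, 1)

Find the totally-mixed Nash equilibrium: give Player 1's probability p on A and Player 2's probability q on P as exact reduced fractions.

(p,q) = (1/3, 2/3)

P1 indiff ⇒ q·3+(1-q)·4 = q·5+(1-q)·0 ⇒ q(-2) = (1-q)(-4) ⇒ q = 2/3
P2 indiff ⇒ p·4+(1-p)·3 = p·8+(1-p)·1 ⇒ p(-4) = (1-p)(-2) ⇒ p = 1/3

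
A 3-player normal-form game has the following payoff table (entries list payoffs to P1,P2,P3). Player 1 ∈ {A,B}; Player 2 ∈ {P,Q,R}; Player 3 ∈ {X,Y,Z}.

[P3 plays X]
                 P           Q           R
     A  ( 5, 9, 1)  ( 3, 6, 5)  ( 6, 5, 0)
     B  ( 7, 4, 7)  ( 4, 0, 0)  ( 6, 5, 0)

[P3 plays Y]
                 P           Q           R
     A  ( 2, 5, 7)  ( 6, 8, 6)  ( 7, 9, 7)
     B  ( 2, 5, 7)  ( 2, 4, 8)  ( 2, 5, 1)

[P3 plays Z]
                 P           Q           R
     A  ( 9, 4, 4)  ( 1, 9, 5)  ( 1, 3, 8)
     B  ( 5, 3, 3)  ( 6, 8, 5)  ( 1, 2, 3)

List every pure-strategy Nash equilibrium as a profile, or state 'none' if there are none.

Nash profiles: (B,P,Y)

(A,P,X): not NE [P1→B gives 7>5; P3→Y gives 7>1]
(A,P,Y): not NE [P2→R gives 9>5]
(A,P,Z): not NE [P2→Q gives 9>4; P3→Y gives 7>4]
(A,Q,X): not NE [P1→B gives 4>3; P2→P gives 9>6; P3→Y gives 6>5]
(A,Q,Y): not NE [P2→R gives 9>8]
(A,Q,Z): not NE [P1→B gives 6>1; P3→Y gives 6>5]
(A,R,X): not NE [P2→P gives 9>5; P3→Z gives 8>0]
(A,R,Y): not NE [P3→Z gives 8>7]
(A,R,Z): not NE [P2→Q gives 9>3]
(B,P,X): not NE [P2→R gives 5>4]
(B,P,Y): NE
(B,P,Z): not NE [P1→A gives 9>5; P2→Q gives 8>3; P3→Y gives 7>3]
(B,Q,X): not NE [P2→R gives 5>0; P3→Y gives 8>0]
(B,Q,Y): not NE [P1→A gives 6>2; P2→R gives 5>4]
(B,Q,Z): not NE [P3→Y gives 8>5]
(B,R,X): not NE [P3→Z gives 3>0]
(B,R,Y): not NE [P1→A gives 7>2; P3→Z gives 3>1]
(B,R,Z): not NE [P2→Q gives 8>2]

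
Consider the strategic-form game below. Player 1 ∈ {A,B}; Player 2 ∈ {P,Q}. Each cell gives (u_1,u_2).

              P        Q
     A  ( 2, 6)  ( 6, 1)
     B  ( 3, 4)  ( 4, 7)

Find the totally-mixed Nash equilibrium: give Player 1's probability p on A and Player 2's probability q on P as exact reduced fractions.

(p,q) = (3/8, 2/3)

P1 indiff ⇒ q·2+(1-q)·6 = q·3+(1-q)·4 ⇒ q(-1) = (1-q)(-2) ⇒ q = 2/3
P2 indiff ⇒ p·6+(1-p)·4 = p·1+(1-p)·7 ⇒ p(5) = (1-p)(3) ⇒ p = 3/8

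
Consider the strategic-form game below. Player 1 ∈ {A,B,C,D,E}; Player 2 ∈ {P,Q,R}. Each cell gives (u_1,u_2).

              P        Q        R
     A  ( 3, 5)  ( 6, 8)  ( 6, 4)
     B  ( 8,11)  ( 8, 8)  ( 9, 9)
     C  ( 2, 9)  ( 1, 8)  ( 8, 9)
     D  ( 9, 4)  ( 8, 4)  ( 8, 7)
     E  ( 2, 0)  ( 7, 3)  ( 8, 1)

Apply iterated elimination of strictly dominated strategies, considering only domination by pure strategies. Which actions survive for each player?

P1 drop A (B beats it: P:8>3 Q:8>6 R:9>6)
P1 drop C (B beats it: P:8>2 Q:8>1 R:9>8)
P1 drop E (B beats it: P:8>2 Q:8>7 R:9>8)
P2 drop Q (R beats it: B:9>8 D:7>4)
P1→{B,D} P2→{P,R}

Remaining: P1:{B,D} P2:{P,R}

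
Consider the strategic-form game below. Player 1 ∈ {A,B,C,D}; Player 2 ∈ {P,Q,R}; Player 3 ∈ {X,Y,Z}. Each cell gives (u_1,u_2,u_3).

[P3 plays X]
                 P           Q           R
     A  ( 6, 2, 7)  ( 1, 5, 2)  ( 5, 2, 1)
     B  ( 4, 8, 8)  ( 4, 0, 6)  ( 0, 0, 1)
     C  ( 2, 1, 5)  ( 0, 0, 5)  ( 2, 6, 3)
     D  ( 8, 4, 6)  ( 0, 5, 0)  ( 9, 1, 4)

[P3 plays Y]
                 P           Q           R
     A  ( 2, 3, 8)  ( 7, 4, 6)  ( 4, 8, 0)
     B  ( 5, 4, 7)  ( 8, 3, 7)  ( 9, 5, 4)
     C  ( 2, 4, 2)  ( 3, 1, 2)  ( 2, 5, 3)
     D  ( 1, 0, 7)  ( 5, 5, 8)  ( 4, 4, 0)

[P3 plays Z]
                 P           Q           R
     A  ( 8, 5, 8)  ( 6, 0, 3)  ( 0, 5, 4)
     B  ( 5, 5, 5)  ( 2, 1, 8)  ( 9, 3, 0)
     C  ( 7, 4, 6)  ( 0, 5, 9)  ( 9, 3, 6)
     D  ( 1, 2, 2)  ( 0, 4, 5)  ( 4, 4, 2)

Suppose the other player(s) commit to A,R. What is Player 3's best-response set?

u_3(X vs A,R) = 1
u_3(Y vs A,R) = 0
u_3(Z vs A,R) = 4
max payoff 4 at {Z}

argmax u_3 = {Z}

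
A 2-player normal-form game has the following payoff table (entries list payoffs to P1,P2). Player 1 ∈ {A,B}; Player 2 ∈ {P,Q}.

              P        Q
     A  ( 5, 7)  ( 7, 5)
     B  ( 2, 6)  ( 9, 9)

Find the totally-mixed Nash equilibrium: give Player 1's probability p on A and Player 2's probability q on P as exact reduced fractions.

p=3/5, q=2/5

P1 indiff ⇒ q·5+(1-q)·7 = q·2+(1-q)·9 ⇒ q(3) = (1-q)(2) ⇒ q = 2/5
P2 indiff ⇒ p·7+(1-p)·6 = p·5+(1-p)·9 ⇒ p(2) = (1-p)(3) ⇒ p = 3/5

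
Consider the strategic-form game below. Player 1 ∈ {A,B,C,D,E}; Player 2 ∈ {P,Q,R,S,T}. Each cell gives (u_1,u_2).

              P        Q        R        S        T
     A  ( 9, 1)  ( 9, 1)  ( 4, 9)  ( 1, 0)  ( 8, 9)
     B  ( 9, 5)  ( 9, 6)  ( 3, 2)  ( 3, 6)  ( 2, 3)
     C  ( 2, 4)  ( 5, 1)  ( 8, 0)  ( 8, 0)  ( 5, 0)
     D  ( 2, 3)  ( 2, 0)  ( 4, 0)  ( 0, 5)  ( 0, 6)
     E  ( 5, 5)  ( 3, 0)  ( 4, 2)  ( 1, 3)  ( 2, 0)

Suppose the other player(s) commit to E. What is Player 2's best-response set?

u_2(P vs E) = 5
u_2(Q vs E) = 0
u_2(R vs E) = 2
u_2(S vs E) = 3
u_2(T vs E) = 0
max payoff 5 at {P}

P2 best: {P}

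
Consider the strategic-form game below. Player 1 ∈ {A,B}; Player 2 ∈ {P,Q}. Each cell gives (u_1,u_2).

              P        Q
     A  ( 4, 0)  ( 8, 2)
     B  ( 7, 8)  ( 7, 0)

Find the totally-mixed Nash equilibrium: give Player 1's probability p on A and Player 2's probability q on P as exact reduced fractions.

P1 indiff ⇒ q·4+(1-q)·8 = q·7+(1-q)·7 ⇒ q(-3) = (1-q)(-1) ⇒ q = 1/4
P2 indiff ⇒ p·0+(1-p)·8 = p·2+(1-p)·0 ⇒ p(-2) = (1-p)(-8) ⇒ p = 4/5

p=4/5, q=1/4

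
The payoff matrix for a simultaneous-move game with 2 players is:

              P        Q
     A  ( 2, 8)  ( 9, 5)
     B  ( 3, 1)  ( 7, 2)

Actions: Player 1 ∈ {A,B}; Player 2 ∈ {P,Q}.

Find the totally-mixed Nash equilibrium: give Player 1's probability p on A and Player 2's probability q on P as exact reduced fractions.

P1 indiff ⇒ q·2+(1-q)·9 = q·3+(1-q)·7 ⇒ q(-1) = (1-q)(-2) ⇒ q = 2/3
P2 indiff ⇒ p·8+(1-p)·1 = p·5+(1-p)·2 ⇒ p(3) = (1-p)(1) ⇒ p = 1/4

(p,q) = (1/4, 2/3)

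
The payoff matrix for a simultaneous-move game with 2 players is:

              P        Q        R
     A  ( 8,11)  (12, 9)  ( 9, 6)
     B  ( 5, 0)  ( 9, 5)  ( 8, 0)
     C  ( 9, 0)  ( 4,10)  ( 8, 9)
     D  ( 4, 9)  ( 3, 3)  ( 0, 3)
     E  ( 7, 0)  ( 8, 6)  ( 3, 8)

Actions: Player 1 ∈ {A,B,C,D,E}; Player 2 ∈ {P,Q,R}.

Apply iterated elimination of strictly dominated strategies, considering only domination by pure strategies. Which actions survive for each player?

P1 drop B (A beats it: P:8>5 Q:12>9 R:9>8)
P1 drop D (A beats it: P:8>4 Q:12>3 R:9>0)
P1 drop E (A beats it: P:8>7 Q:12>8 R:9>3)
P2 drop R (Q beats it: A:9>6 C:10>9)
P1→{A,C} P2→{P,Q}

IESDS → P1:{A,C} P2:{P,Q}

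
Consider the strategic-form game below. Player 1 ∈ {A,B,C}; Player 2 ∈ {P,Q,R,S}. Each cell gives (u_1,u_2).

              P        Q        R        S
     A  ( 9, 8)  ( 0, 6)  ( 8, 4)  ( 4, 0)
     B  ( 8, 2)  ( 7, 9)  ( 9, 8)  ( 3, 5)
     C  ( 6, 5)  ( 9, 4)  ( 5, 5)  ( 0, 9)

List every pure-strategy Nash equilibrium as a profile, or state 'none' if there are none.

(A,P): NE
(A,Q): not NE [P1→C gives 9>0; P2→P gives 8>6]
(A,R): not NE [P1→B gives 9>8; P2→P gives 8>4]
(A,S): not NE [P2→P gives 8>0]
(B,P): not NE [P1→A gives 9>8; P2→Q gives 9>2]
(B,Q): not NE [P1→C gives 9>7]
(B,R): not NE [P2→Q gives 9>8]
(B,S): not NE [P1→A gives 4>3; P2→Q gives 9>5]
(C,P): not NE [P1→A gives 9>6; P2→S gives 9>5]
(C,Q): not NE [P2→S gives 9>4]
(C,R): not NE [P1→B gives 9>5; P2→S gives 9>5]
(C,S): not NE [P1→A gives 4>0]

PSNE = {(A,P)}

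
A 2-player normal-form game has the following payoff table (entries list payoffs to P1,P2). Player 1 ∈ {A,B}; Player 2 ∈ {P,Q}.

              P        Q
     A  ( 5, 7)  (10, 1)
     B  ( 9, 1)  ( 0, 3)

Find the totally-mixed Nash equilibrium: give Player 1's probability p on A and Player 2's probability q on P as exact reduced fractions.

(p,q) = (1/4, 5/7)

P1 indiff ⇒ q·5+(1-q)·10 = q·9+(1-q)·0 ⇒ q(-4) = (1-q)(-10) ⇒ q = 5/7
P2 indiff ⇒ p·7+(1-p)·1 = p·1+(1-p)·3 ⇒ p(6) = (1-p)(2) ⇒ p = 1/4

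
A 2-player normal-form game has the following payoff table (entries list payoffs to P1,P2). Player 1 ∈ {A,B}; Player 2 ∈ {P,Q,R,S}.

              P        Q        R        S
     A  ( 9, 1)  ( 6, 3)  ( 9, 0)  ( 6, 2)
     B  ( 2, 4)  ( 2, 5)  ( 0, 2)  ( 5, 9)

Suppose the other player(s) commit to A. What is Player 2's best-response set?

u_2(P vs A) = 1
u_2(Q vs A) = 3
u_2(R vs A) = 0
u_2(S vs A) = 2
max payoff 3 at {Q}

BR_2 = {Q}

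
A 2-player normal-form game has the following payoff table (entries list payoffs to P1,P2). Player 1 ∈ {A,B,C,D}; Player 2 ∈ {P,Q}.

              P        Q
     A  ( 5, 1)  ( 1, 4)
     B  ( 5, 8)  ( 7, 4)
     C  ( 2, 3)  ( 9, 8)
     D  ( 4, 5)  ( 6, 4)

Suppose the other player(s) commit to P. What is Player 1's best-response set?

argmax u_1 = {A,B}

u_1(A vs P) = 5
u_1(B vs P) = 5
u_1(C vs P) = 2
u_1(D vs P) = 4
max payoff 5 at {A,B}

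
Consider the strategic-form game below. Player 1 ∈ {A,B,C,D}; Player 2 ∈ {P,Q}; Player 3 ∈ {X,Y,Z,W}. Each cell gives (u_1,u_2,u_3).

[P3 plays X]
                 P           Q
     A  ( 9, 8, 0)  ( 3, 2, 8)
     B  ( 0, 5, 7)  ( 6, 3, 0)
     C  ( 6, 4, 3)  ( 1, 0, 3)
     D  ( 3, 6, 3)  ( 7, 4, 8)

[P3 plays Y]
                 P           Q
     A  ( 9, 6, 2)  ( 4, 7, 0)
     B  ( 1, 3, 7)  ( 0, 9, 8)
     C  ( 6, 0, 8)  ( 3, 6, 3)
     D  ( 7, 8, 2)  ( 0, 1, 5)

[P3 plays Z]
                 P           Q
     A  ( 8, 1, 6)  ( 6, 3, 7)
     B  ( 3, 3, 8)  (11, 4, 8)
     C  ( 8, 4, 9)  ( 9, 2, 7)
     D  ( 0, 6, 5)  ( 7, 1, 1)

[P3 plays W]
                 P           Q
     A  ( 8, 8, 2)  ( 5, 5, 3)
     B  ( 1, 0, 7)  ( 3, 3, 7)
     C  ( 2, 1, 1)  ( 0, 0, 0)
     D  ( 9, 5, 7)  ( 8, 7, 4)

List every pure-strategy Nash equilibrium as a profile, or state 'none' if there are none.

(A,P,X): not NE [P3→Z gives 6>0]
(A,P,Y): not NE [P2→Q gives 7>6; P3→Z gives 6>2]
(A,P,Z): not NE [P2→Q gives 3>1]
(A,P,W): not NE [P1→D gives 9>8; P3→Z gives 6>2]
(A,Q,X): not NE [P1→D gives 7>3; P2→P gives 8>2]
(A,Q,Y): not NE [P3→X gives 8>0]
(A,Q,Z): not NE [P1→B gives 11>6; P3→X gives 8>7]
(A,Q,W): not NE [P1→D gives 8>5; P2→P gives 8>5; P3→X gives 8>3]
(B,P,X): not NE [P1→A gives 9>0; P3→Z gives 8>7]
(B,P,Y): not NE [P1→A gives 9>1; P2→Q gives 9>3; P3→Z gives 8>7]
(B,P,Z): not NE [P1→C gives 8>3; P2→Q gives 4>3]
(B,P,W): not NE [P1→D gives 9>1; P2→Q gives 3>0; P3→Z gives 8>7]
(B,Q,X): not NE [P1→D gives 7>6; P2→P gives 5>3; P3→Z gives 8>0]
(B,Q,Y): not NE [P1→A gives 4>0]
(B,Q,Z): NE
(B,Q,W): not NE [P1→D gives 8>3; P3→Z gives 8>7]
(C,P,X): not NE [P1→A gives 9>6; P3→Z gives 9>3]
(C,P,Y): not NE [P1→A gives 9>6; P2→Q gives 6>0; P3→Z gives 9>8]
(C,P,Z): NE
(C,P,W): not NE [P1→D gives 9>2; P3→Z gives 9>1]
(C,Q,X): not NE [P1→D gives 7>1; P2→P gives 4>0; P3→Z gives 7>3]
(C,Q,Y): not NE [P1→A gives 4>3; P3→Z gives 7>3]
(C,Q,Z): not NE [P1→B gives 11>9; P2→P gives 4>2]
(C,Q,W): not NE [P1→D gives 8>0; P2→P gives 1>0; P3→Z gives 7>0]
(D,P,X): not NE [P1→A gives 9>3; P3→W gives 7>3]
(D,P,Y): not NE [P1→A gives 9>7; P3→W gives 7>2]
(D,P,Z): not NE [P1→C gives 8>0; P3→W gives 7>5]
(D,P,W): not NE [P2→Q gives 7>5]
(D,Q,X): not NE [P2→P gives 6>4]
(D,Q,Y): not NE [P1→A gives 4>0; P2→P gives 8>1; P3→X gives 8>5]
(D,Q,Z): not NE [P1→B gives 11>7; P2→P gives 6>1; P3→X gives 8>1]
(D,Q,W): not NE [P3→X gives 8>4]

Nash profiles: (B,Q,Z), (C,P,Z)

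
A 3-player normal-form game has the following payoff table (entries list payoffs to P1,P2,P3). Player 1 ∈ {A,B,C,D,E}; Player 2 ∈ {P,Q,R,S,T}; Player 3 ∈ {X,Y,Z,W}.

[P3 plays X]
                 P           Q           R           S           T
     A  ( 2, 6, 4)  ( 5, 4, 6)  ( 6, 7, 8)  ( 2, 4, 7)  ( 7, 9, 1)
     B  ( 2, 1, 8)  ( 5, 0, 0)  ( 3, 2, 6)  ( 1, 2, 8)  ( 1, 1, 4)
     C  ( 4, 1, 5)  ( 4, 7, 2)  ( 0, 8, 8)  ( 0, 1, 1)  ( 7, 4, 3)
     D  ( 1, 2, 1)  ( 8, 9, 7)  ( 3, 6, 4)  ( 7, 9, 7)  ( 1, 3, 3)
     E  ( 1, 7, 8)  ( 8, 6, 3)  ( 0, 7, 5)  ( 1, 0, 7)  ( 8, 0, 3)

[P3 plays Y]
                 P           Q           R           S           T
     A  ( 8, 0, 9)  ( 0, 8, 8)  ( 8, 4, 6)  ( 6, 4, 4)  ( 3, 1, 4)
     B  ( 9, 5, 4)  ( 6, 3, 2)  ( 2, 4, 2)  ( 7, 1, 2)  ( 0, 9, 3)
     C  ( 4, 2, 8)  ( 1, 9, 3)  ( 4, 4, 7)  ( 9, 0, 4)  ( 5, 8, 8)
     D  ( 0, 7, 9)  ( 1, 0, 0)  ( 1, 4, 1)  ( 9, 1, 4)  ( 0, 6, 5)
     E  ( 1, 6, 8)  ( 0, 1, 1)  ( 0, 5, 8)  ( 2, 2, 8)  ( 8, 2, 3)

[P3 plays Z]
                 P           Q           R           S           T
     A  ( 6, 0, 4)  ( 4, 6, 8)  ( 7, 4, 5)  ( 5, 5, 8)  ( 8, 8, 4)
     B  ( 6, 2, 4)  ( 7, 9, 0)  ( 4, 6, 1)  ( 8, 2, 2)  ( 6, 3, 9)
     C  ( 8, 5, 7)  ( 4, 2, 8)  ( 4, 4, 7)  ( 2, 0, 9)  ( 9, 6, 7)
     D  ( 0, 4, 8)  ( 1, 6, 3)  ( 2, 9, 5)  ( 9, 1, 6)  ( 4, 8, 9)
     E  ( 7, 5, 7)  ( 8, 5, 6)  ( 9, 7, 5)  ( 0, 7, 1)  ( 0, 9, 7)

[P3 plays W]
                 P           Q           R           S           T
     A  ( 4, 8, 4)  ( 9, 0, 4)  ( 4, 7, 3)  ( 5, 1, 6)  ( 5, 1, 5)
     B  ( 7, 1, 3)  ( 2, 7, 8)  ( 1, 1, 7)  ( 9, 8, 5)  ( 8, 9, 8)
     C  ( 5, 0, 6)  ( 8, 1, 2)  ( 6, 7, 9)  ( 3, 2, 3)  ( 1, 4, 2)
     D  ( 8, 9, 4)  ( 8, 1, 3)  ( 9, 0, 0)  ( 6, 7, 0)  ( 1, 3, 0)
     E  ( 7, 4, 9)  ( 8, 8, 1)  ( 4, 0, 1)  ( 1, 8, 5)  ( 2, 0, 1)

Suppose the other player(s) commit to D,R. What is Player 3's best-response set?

u_3(X vs D,R) = 4
u_3(Y vs D,R) = 1
u_3(Z vs D,R) = 5
u_3(W vs D,R) = 0
max payoff 5 at {Z}

BR_3 = {Z}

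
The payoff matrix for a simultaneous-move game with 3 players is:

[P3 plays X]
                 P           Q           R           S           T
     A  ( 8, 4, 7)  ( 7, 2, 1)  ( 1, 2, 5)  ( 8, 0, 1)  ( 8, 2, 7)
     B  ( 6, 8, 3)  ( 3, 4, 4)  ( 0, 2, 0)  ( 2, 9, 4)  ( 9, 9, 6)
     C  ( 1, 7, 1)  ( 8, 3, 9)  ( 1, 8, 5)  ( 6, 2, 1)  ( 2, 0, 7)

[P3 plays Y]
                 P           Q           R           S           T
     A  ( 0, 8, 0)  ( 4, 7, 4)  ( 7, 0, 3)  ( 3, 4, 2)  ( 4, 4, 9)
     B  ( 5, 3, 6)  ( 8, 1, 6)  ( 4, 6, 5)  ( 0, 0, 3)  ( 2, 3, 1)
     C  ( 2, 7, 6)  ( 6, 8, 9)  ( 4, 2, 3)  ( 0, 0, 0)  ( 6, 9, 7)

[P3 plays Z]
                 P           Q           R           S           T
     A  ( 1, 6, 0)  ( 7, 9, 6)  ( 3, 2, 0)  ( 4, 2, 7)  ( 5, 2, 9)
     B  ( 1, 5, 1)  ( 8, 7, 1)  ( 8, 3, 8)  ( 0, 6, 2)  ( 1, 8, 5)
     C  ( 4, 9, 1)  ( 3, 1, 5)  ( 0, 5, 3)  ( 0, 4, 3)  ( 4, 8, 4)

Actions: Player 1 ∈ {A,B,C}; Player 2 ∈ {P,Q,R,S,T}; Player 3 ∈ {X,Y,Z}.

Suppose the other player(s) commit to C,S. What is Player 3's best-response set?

u_3(X vs C,S) = 1
u_3(Y vs C,S) = 0
u_3(Z vs C,S) = 3
max payoff 3 at {Z}

BR_3 = {Z}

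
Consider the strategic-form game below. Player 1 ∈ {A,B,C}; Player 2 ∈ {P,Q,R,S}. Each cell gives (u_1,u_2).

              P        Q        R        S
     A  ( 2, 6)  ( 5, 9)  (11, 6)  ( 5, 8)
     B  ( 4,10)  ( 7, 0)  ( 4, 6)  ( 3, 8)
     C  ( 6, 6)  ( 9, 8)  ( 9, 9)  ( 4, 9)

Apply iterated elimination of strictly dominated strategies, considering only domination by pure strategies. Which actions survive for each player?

P1 drop B (C beats it: P:6>4 Q:9>7 R:9>4 S:4>3)
P2 drop P (Q beats it: A:9>6 C:8>6)
P1→{A,C} P2→{Q,R,S}

IESDS → P1:{A,C} P2:{Q,R,S}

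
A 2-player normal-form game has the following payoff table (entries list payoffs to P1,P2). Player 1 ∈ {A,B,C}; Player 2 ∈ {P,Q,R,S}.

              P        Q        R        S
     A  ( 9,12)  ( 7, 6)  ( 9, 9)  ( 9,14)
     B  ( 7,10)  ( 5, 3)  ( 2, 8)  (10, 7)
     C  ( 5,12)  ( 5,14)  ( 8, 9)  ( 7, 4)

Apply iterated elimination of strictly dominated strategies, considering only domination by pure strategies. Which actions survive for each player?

P1 drop C (A beats it: P:9>5 Q:7>5 R:9>8 S:9>7)
P2 drop Q (P beats it: A:12>6 B:10>3)
P2 drop R (P beats it: A:12>9 B:10>8)
P1→{A,B} P2→{P,S}

Survivors P1:{A,B} P2:{P,S}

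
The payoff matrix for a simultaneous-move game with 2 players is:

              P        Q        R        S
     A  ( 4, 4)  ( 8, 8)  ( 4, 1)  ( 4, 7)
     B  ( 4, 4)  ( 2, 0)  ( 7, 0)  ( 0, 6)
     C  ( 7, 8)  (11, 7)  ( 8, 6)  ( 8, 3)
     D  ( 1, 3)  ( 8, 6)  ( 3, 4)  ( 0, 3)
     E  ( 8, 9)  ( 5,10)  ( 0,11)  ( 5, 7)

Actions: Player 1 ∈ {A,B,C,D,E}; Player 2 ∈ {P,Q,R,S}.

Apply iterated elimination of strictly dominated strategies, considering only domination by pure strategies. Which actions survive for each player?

P1 drop A (C beats it: P:7>4 Q:11>8 R:8>4 S:8>4)
P1 drop B (C beats it: P:7>4 Q:11>2 R:8>7 S:8>0)
P1 drop D (C beats it: P:7>1 Q:11>8 R:8>3 S:8>0)
P2 drop S (P beats it: C:8>3 E:9>7)
P1→{C,E} P2→{P,Q,R}

IESDS → P1:{C,E} P2:{P,Q,R}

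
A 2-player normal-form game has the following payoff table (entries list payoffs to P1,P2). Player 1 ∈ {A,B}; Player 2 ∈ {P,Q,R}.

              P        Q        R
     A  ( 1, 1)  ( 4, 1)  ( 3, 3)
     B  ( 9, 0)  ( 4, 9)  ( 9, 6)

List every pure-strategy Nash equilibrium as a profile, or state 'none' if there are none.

Nash profiles: (B,Q)

(A,P): not NE [P1→B gives 9>1; P2→R gives 3>1]
(A,Q): not NE [P2→R gives 3>1]
(A,R): not NE [P1→B gives 9>3]
(B,P): not NE [P2→Q gives 9>0]
(B,Q): NE
(B,R): not NE [P2→Q gives 9>6]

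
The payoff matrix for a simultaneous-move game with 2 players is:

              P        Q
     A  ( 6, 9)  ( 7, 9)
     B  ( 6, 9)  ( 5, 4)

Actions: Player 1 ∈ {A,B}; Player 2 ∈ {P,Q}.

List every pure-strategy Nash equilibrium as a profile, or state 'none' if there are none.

NE set: (A,P), (A,Q), (B,P)

(A,P): NE
(A,Q): NE
(B,P): NE
(B,Q): not NE [P1→A gives 7>5; P2→P gives 9>4]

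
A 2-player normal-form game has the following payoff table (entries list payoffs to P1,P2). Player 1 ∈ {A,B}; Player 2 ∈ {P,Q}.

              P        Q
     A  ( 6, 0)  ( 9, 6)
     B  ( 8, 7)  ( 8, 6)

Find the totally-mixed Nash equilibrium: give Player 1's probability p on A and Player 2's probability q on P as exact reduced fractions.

p=1/7, q=1/3

P1 indiff ⇒ q·6+(1-q)·9 = q·8+(1-q)·8 ⇒ q(-2) = (1-q)(-1) ⇒ q = 1/3
P2 indiff ⇒ p·0+(1-p)·7 = p·6+(1-p)·6 ⇒ p(-6) = (1-p)(-1) ⇒ p = 1/7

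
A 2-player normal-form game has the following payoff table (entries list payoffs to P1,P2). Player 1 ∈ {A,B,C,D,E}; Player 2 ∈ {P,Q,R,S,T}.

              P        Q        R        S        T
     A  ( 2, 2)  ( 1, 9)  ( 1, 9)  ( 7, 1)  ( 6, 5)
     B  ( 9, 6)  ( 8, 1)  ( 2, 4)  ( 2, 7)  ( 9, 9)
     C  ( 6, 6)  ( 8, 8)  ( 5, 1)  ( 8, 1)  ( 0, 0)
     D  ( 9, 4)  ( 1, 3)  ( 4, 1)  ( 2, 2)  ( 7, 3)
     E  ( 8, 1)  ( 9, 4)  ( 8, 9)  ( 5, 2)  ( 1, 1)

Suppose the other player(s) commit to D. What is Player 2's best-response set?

u_2(P vs D) = 4
u_2(Q vs D) = 3
u_2(R vs D) = 1
u_2(S vs D) = 2
u_2(T vs D) = 3
max payoff 4 at {P}

argmax u_2 = {P}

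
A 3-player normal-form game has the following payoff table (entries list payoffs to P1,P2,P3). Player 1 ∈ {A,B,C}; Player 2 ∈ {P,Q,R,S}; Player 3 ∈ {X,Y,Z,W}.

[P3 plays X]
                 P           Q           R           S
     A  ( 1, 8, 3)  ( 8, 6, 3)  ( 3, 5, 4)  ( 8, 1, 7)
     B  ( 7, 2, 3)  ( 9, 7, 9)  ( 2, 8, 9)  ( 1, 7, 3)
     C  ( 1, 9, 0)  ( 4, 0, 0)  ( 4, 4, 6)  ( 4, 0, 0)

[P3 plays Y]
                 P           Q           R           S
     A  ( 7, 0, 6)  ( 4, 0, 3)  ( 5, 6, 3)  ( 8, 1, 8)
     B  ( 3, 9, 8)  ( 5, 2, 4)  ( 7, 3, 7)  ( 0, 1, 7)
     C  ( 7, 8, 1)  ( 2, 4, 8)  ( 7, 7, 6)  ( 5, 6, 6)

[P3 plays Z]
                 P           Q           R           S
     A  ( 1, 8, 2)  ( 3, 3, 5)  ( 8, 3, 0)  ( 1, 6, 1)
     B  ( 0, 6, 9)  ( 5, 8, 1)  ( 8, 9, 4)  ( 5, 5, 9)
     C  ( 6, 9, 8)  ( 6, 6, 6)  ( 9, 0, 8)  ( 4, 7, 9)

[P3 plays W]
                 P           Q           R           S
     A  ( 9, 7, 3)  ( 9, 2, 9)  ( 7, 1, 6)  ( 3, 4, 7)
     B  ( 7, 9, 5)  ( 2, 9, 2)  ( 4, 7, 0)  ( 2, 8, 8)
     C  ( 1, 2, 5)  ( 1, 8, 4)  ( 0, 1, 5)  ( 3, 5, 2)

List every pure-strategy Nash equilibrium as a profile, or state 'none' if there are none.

PSNE = {(C,P,Z)}

(A,P,X): not NE [P1→B gives 7>1; P3→Y gives 6>3]
(A,P,Y): not NE [P2→R gives 6>0]
(A,P,Z): not NE [P1→C gives 6>1; P3→Y gives 6>2]
(A,P,W): not NE [P3→Y gives 6>3]
(A,Q,X): not NE [P1→B gives 9>8; P2→P gives 8>6; P3→W gives 9>3]
(A,Q,Y): not NE [P1→B gives 5>4; P2→R gives 6>0; P3→W gives 9>3]
(A,Q,Z): not NE [P1→C gives 6>3; P2→P gives 8>3; P3→W gives 9>5]
(A,Q,W): not NE [P2→P gives 7>2]
(A,R,X): not NE [P1→C gives 4>3; P2→P gives 8>5; P3→W gives 6>4]
(A,R,Y): not NE [P1→C gives 7>5; P3→W gives 6>3]
(A,R,Z): not NE [P1→C gives 9>8; P2→P gives 8>3; P3→W gives 6>0]
(A,R,W): not NE [P2→P gives 7>1]
(A,S,X): not NE [P2→P gives 8>1; P3→Y gives 8>7]
(A,S,Y): not NE [P2→R gives 6>1]
(A,S,Z): not NE [P1→B gives 5>1; P2→P gives 8>6; P3→Y gives 8>1]
(A,S,W): not NE [P2→P gives 7>4; P3→Y gives 8>7]
(B,P,X): not NE [P2→R gives 8>2; P3→Z gives 9>3]
(B,P,Y): not NE [P1→C gives 7>3; P3→Z gives 9>8]
(B,P,Z): not NE [P1→C gives 6>0; P2→R gives 9>6]
(B,P,W): not NE [P1→A gives 9>7; P3→Z gives 9>5]
(B,Q,X): not NE [P2→R gives 8>7]
(B,Q,Y): not NE [P2→P gives 9>2; P3→X gives 9>4]
(B,Q,Z): not NE [P1→C gives 6>5; P2→R gives 9>8; P3→X gives 9>1]
(B,Q,W): not NE [P1→A gives 9>2; P3→X gives 9>2]
(B,R,X): not NE [P1→C gives 4>2]
(B,R,Y): not NE [P2→P gives 9>3; P3→X gives 9>7]
(B,R,Z): not NE [P1→C gives 9>8; P3→X gives 9>4]
(B,R,W): not NE [P1→A gives 7>4; P2→Q gives 9>7; P3→X gives 9>0]
(B,S,X): not NE [P1→A gives 8>1; P2→R gives 8>7; P3→Z gives 9>3]
(B,S,Y): not NE [P1→A gives 8>0; P2→P gives 9>1; P3→Z gives 9>7]
(B,S,Z): not NE [P2→R gives 9>5]
(B,S,W): not NE [P1→C gives 3>2; P2→Q gives 9>8; P3→Z gives 9>8]
(C,P,X): not NE [P1→B gives 7>1; P3→Z gives 8>0]
(C,P,Y): not NE [P3→Z gives 8>1]
(C,P,Z): NE
(C,P,W): not NE [P1→A gives 9>1; P2→Q gives 8>2; P3→Z gives 8>5]
(C,Q,X): not NE [P1→B gives 9>4; P2→P gives 9>0; P3→Y gives 8>0]
(C,Q,Y): not NE [P1→B gives 5>2; P2→P gives 8>4]
(C,Q,Z): not NE [P2→P gives 9>6; P3→Y gives 8>6]
(C,Q,W): not NE [P1→A gives 9>1; P3→Y gives 8>4]
(C,R,X): not NE [P2→P gives 9>4; P3→Z gives 8>6]
(C,R,Y): not NE [P2→P gives 8>7; P3→Z gives 8>6]
(C,R,Z): not NE [P2→P gives 9>0]
(C,R,W): not NE [P1→A gives 7>0; P2→Q gives 8>1; P3→Z gives 8>5]
(C,S,X): not NE [P1→A gives 8>4; P2→P gives 9>0; P3→Z gives 9>0]
(C,S,Y): not NE [P1→A gives 8>5; P2→P gives 8>6; P3→Z gives 9>6]
(C,S,Z): not NE [P1→B gives 5>4; P2→P gives 9>7]
(C,S,W): not NE [P2→Q gives 8>5; P3→Z gives 9>2]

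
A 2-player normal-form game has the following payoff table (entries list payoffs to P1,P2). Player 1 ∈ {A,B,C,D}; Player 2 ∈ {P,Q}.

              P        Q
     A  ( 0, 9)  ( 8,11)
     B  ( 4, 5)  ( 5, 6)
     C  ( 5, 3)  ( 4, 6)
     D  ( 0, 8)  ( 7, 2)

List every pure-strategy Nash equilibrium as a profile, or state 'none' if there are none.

(A,P): not NE [P1→C gives 5>0; P2→Q gives 11>9]
(A,Q): NE
(B,P): not NE [P1→C gives 5>4; P2→Q gives 6>5]
(B,Q): not NE [P1→A gives 8>5]
(C,P): not NE [P2→Q gives 6>3]
(C,Q): not NE [P1→A gives 8>4]
(D,P): not NE [P1→C gives 5>0]
(D,Q): not NE [P1→A gives 8>7; P2→P gives 8>2]

Nash profiles: (A,Q)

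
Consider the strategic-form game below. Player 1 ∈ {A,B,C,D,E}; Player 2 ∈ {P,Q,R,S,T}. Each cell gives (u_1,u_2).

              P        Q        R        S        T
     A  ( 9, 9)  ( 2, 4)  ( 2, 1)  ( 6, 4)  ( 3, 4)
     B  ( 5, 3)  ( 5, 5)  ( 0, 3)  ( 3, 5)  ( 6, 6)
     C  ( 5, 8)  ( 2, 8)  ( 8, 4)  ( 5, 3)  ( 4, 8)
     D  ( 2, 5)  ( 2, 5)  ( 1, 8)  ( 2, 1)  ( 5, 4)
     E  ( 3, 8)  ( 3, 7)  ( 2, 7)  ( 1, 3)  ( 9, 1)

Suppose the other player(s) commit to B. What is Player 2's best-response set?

u_2(P vs B) = 3
u_2(Q vs B) = 5
u_2(R vs B) = 3
u_2(S vs B) = 5
u_2(T vs B) = 6
max payoff 6 at {T}

argmax u_2 = {T}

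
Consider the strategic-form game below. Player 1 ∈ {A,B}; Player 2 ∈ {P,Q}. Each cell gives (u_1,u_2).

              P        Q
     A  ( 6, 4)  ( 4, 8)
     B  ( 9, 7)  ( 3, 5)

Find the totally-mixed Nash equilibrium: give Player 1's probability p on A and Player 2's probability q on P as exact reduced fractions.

P1 indiff ⇒ q·6+(1-q)·4 = q·9+(1-q)·3 ⇒ q(-3) = (1-q)(-1) ⇒ q = 1/4
P2 indiff ⇒ p·4+(1-p)·7 = p·8+(1-p)·5 ⇒ p(-4) = (1-p)(-2) ⇒ p = 1/3

(p,q) = (1/3, 1/4)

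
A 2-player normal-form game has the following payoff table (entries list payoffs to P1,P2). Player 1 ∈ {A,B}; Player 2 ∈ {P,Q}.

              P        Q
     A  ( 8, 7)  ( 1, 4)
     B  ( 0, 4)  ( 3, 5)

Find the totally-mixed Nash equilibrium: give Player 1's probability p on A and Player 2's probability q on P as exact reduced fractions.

P1 indiff ⇒ q·8+(1-q)·1 = q·0+(1-q)·3 ⇒ q(8) = (1-q)(2) ⇒ q = 1/5
P2 indiff ⇒ p·7+(1-p)·4 = p·4+(1-p)·5 ⇒ p(3) = (1-p)(1) ⇒ p = 1/4

(p,q) = (1/4, 1/5)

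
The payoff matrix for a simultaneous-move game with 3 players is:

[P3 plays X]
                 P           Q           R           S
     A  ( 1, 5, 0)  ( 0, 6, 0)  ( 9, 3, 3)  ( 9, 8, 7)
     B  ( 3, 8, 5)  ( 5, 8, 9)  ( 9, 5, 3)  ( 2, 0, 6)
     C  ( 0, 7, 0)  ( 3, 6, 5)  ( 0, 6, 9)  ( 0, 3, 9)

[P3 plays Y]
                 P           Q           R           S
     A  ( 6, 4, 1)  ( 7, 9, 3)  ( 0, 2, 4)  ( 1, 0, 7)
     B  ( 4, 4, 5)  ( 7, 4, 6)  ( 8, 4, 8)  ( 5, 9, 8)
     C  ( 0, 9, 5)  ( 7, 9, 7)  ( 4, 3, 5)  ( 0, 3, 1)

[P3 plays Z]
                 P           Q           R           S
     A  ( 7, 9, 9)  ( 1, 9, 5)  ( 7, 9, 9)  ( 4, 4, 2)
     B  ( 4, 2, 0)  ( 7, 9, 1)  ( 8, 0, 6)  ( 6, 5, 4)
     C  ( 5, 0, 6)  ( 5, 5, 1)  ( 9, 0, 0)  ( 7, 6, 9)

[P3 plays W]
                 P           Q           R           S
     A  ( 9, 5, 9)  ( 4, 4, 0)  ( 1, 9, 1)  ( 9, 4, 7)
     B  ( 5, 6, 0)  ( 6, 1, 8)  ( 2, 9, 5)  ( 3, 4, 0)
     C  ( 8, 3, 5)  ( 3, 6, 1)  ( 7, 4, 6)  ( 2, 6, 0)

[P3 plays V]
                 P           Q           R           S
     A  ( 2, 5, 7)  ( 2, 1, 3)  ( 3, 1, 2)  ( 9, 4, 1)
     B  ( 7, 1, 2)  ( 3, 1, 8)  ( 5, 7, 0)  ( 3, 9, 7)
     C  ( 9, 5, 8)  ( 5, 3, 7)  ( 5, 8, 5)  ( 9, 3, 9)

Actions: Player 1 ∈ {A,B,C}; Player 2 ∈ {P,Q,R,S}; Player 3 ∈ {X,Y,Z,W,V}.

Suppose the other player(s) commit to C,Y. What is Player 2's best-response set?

u_2(P vs C,Y) = 9
u_2(Q vs C,Y) = 9
u_2(R vs C,Y) = 3
u_2(S vs C,Y) = 3
max payoff 9 at {P,Q}

P2 best: {P,Q}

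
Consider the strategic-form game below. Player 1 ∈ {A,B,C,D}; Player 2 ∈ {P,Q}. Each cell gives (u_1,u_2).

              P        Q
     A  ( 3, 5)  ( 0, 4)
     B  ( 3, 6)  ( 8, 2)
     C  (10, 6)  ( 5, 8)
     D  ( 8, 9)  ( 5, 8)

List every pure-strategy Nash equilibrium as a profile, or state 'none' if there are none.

(A,P): not NE [P1→C gives 10>3]
(A,Q): not NE [P1→B gives 8>0; P2→P gives 5>4]
(B,P): not NE [P1→C gives 10>3]
(B,Q): not NE [P2→P gives 6>2]
(C,P): not NE [P2→Q gives 8>6]
(C,Q): not NE [P1→B gives 8>5]
(D,P): not NE [P1→C gives 10>8]
(D,Q): not NE [P1→B gives 8>5; P2→P gives 9>8]

Equilibria: none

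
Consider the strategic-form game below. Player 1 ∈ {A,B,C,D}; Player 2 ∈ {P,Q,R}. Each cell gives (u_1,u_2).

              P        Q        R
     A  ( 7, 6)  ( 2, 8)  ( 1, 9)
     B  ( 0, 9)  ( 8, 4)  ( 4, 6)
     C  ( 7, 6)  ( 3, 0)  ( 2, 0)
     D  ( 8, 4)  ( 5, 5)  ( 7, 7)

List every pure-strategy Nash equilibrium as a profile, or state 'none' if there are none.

Nash profiles: (D,R)

(A,P): not NE [P1→D gives 8>7; P2→R gives 9>6]
(A,Q): not NE [P1→B gives 8>2; P2→R gives 9>8]
(A,R): not NE [P1→D gives 7>1]
(B,P): not NE [P1→D gives 8>0]
(B,Q): not NE [P2→P gives 9>4]
(B,R): not NE [P1→D gives 7>4; P2→P gives 9>6]
(C,P): not NE [P1→D gives 8>7]
(C,Q): not NE [P1→B gives 8>3; P2→P gives 6>0]
(C,R): not NE [P1→D gives 7>2; P2→P gives 6>0]
(D,P): not NE [P2→R gives 7>4]
(D,Q): not NE [P1→B gives 8>5; P2→R gives 7>5]
(D,R): NE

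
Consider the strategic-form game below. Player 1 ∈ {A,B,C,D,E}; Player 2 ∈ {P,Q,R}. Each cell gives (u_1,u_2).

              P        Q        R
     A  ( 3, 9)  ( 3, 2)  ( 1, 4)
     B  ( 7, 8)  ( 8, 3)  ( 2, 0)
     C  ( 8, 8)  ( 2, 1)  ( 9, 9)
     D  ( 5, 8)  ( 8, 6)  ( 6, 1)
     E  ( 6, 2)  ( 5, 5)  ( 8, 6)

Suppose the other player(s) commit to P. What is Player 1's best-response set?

P1 best: {C}

u_1(A vs P) = 3
u_1(B vs P) = 7
u_1(C vs P) = 8
u_1(D vs P) = 5
u_1(E vs P) = 6
max payoff 8 at {C}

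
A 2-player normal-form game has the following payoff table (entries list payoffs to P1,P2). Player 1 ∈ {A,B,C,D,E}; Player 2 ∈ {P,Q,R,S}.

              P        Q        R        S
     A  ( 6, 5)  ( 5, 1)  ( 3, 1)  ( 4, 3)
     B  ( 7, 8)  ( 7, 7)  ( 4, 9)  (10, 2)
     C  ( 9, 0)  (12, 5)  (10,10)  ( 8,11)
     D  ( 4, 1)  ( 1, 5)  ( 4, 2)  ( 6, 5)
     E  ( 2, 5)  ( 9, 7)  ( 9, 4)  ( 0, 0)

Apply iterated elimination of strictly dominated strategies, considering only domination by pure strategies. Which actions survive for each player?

P1 drop A (B beats it: P:7>6 Q:7>5 R:4>3 S:10>4)
P1 drop D (C beats it: P:9>4 Q:12>1 R:10>4 S:8>6)
P1 drop E (C beats it: P:9>2 Q:12>9 R:10>9 S:8>0)
P2 drop P (R beats it: B:9>8 C:10>0)
P2 drop Q (R beats it: B:9>7 C:10>5)
P1→{B,C} P2→{R,S}

Remaining: P1:{B,C} P2:{R,S}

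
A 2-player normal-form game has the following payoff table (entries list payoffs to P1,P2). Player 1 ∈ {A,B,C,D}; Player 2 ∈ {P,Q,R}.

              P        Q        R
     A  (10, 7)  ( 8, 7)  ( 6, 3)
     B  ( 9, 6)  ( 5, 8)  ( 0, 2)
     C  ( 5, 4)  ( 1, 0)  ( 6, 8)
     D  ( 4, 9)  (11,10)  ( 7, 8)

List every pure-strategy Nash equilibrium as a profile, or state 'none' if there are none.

(A,P): NE
(A,Q): not NE [P1→D gives 11>8]
(A,R): not NE [P1→D gives 7>6; P2→Q gives 7>3]
(B,P): not NE [P1→A gives 10>9; P2→Q gives 8>6]
(B,Q): not NE [P1→D gives 11>5]
(B,R): not NE [P1→D gives 7>0; P2→Q gives 8>2]
(C,P): not NE [P1→A gives 10>5; P2→R gives 8>4]
(C,Q): not NE [P1→D gives 11>1; P2→R gives 8>0]
(C,R): not NE [P1→D gives 7>6]
(D,P): not NE [P1→A gives 10>4; P2→Q gives 10>9]
(D,Q): NE
(D,R): not NE [P2→Q gives 10>8]

NE set: (A,P), (D,Q)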